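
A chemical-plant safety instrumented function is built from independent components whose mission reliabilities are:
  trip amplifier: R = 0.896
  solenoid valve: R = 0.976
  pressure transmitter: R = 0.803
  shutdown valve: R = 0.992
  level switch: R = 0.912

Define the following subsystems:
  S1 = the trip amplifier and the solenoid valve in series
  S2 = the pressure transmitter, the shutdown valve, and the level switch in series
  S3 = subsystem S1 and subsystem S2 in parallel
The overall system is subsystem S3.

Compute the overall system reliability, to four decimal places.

Series (trip amplifier and solenoid valve): 0.896000 × 0.976000 = 0.874496
Series (pressure transmitter, shutdown valve, and level switch): 0.803000 × 0.992000 × 0.912000 = 0.726477
Parallel ([0.874496] and [0.726477]): 1 − (1 − 0.874496)(1 − 0.726477) = 0.9657

0.9657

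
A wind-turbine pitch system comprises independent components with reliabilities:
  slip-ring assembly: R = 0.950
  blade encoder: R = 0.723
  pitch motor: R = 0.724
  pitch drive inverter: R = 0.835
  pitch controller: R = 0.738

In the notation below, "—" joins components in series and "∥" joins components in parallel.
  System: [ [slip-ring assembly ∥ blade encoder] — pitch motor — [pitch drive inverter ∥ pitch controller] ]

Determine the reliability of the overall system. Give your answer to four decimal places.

Parallel (slip-ring assembly and blade encoder): 1 − (1 − 0.950000)(1 − 0.723000) = 0.986150
Parallel (pitch drive inverter and pitch controller): 1 − (1 − 0.835000)(1 − 0.738000) = 0.956770
Series ([0.986150], pitch motor, and [0.956770]): 0.986150 × 0.724000 × 0.956770 = 0.6831

0.6831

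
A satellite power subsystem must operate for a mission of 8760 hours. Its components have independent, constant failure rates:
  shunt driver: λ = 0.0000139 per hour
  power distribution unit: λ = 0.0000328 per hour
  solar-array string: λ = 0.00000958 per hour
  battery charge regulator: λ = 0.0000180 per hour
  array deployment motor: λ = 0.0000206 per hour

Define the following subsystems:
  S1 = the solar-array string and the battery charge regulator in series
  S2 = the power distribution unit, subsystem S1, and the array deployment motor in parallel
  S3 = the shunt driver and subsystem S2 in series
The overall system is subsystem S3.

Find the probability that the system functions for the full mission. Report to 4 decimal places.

R(shunt driver) = exp(−0.0000139 × 8760) = 0.885357
R(power distribution unit) = exp(−0.0000328 × 8760) = 0.750266
R(solar-array string) = exp(−0.00000958 × 8760) = 0.919504
R(battery charge regulator) = exp(−0.0000180 × 8760) = 0.854123
R(array deployment motor) = exp(−0.0000206 × 8760) = 0.834889
Series (solar-array string and battery charge regulator): 0.919504 × 0.854123 = 0.785370
Parallel (power distribution unit, [0.785370], and array deployment motor): 1 − (1 − 0.750266)(1 − 0.785370)(1 − 0.834889) = 0.991150
Series (shunt driver and [0.991150]): 0.885357 × 0.991150 = 0.8775

0.8775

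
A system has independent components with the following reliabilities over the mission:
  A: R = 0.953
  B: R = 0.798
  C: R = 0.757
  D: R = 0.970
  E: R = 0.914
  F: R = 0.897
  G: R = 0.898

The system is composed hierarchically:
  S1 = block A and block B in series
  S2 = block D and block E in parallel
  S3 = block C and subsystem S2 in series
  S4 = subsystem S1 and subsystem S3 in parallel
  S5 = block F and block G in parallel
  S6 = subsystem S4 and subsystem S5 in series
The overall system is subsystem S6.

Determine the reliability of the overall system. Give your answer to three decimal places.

0.931

Series (A and B): 0.95300 × 0.79800 = 0.76049
Parallel (D and E): 1 − (1 − 0.97000)(1 − 0.91400) = 0.99742
Series (C and [0.99742]): 0.75700 × 0.99742 = 0.75505
Parallel ([0.76049] and [0.75505]): 1 − (1 − 0.76049)(1 − 0.75505) = 0.94133
Parallel (F and G): 1 − (1 − 0.89700)(1 − 0.89800) = 0.98949
Series ([0.94133] and [0.98949]): 0.94133 × 0.98949 = 0.931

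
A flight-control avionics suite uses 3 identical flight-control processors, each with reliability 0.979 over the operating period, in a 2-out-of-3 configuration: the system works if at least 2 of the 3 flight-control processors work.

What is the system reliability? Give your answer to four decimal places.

0.9987

R = Σ_{i=2}^{3} C(3,i) p^i (1−p)^{3−i} with p = 0.979
C(3,2)·0.979^2·0.021^1 = 0.060382
C(3,3)·0.979^3·0.021^0 = 0.938314
Sum = 0.9987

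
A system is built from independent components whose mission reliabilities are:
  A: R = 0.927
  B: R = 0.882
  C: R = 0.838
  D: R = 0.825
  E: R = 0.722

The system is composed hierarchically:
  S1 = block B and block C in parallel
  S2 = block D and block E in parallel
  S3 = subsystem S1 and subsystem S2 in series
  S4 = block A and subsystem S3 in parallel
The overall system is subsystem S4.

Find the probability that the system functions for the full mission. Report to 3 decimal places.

Parallel (B and C): 1 − (1 − 0.88200)(1 − 0.83800) = 0.98088
Parallel (D and E): 1 − (1 − 0.82500)(1 − 0.72200) = 0.95135
Series ([0.98088] and [0.95135]): 0.98088 × 0.95135 = 0.93316
Parallel (A and [0.93316]): 1 − (1 − 0.92700)(1 − 0.93316) = 0.995

0.995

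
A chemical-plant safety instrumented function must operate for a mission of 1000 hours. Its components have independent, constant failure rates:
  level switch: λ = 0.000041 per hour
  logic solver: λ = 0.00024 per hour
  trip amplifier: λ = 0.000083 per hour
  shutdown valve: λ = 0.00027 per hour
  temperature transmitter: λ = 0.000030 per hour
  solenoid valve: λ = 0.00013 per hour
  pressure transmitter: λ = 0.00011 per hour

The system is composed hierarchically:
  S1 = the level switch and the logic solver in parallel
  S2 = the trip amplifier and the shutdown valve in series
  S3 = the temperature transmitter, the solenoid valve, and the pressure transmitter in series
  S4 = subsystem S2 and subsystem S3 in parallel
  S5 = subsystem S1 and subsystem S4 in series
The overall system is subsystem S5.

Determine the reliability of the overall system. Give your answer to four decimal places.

0.9217

R(level switch) = exp(−0.000041 × 1000) = 0.959829
R(logic solver) = exp(−0.00024 × 1000) = 0.786628
R(trip amplifier) = exp(−0.000083 × 1000) = 0.920351
R(shutdown valve) = exp(−0.00027 × 1000) = 0.763379
R(temperature transmitter) = exp(−0.000030 × 1000) = 0.970446
R(solenoid valve) = exp(−0.00013 × 1000) = 0.878095
R(pressure transmitter) = exp(−0.00011 × 1000) = 0.895834
Parallel (level switch and logic solver): 1 − (1 − 0.959829)(1 − 0.786628) = 0.991429
Series (trip amplifier and shutdown valve): 0.920351 × 0.763379 = 0.702577
Series (temperature transmitter, solenoid valve, and pressure transmitter): 0.970446 × 0.878095 × 0.895834 = 0.763379
Parallel ([0.702577] and [0.763379]): 1 − (1 − 0.702577)(1 − 0.763379) = 0.929623
Series ([0.991429] and [0.929623]): 0.991429 × 0.929623 = 0.9217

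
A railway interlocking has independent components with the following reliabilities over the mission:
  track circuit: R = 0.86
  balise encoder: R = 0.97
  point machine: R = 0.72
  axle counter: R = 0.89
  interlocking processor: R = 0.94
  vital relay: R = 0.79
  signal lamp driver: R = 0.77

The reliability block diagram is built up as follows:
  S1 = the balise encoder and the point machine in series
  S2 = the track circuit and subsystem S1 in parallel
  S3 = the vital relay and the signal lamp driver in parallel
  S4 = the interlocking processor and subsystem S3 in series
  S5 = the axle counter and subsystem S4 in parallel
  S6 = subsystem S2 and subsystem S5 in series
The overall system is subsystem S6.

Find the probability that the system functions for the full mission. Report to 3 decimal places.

Series (balise encoder and point machine): 0.97000 × 0.72000 = 0.69840
Parallel (track circuit and [0.69840]): 1 − (1 − 0.86000)(1 − 0.69840) = 0.95778
Parallel (vital relay and signal lamp driver): 1 − (1 − 0.79000)(1 − 0.77000) = 0.95170
Series (interlocking processor and [0.95170]): 0.94000 × 0.95170 = 0.89460
Parallel (axle counter and [0.89460]): 1 − (1 − 0.89000)(1 − 0.89460) = 0.98841
Series ([0.95778] and [0.98841]): 0.95778 × 0.98841 = 0.947

0.947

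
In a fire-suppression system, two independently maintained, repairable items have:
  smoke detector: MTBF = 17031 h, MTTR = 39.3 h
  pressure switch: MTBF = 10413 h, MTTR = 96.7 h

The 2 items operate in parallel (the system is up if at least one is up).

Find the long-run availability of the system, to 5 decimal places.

0.99998

A(smoke detector) = MTBF/(MTBF+MTTR) = 17031/(17031+39.3) = 0.997698
A(pressure switch) = MTBF/(MTBF+MTTR) = 10413/(10413+96.7) = 0.990799
Parallel availability: 1 − (1 − 0.997698)(1 − 0.990799) = 0.99998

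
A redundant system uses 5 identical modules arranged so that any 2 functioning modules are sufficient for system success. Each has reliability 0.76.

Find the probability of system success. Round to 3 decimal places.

R = Σ_{i=2}^{5} C(5,i) p^i (1−p)^{5−i} with p = 0.76
C(5,2)·0.76^2·0.24^3 = 0.07985
C(5,3)·0.76^3·0.24^2 = 0.25285
C(5,4)·0.76^4·0.24^1 = 0.40035
C(5,5)·0.76^5·0.24^0 = 0.25355
Sum = 0.987

0.987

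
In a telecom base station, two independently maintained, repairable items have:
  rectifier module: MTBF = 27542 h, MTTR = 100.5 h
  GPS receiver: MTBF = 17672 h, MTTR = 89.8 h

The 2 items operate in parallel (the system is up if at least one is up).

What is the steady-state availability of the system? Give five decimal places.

0.99998

A(rectifier module) = MTBF/(MTBF+MTTR) = 27542/(27542+100.5) = 0.996364
A(GPS receiver) = MTBF/(MTBF+MTTR) = 17672/(17672+89.8) = 0.994944
Parallel availability: 1 − (1 − 0.996364)(1 − 0.994944) = 0.99998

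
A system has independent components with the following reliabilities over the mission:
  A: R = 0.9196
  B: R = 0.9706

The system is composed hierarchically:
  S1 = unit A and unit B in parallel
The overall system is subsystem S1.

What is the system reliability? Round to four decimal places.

0.9976

Parallel (A and B): 1 − (1 − 0.919600)(1 − 0.970600) = 0.9976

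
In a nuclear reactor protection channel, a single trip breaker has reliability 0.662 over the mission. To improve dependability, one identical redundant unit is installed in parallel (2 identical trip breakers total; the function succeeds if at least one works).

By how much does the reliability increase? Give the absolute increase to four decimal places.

R_before = 0.662
R_after = 1 − (1 − 0.662)^2 = 0.8858
ΔR = 0.8858 − 0.662 = 0.2238

0.2238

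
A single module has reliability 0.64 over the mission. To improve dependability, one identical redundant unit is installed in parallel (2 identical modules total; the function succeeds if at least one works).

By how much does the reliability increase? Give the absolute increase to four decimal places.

R_before = 0.64
R_after = 1 − (1 − 0.64)^2 = 0.8704
ΔR = 0.8704 − 0.64 = 0.2304

0.2304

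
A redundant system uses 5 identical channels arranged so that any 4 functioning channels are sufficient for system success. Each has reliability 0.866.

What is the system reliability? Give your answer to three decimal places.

R = Σ_{i=4}^{5} C(5,i) p^i (1−p)^{5−i} with p = 0.866
C(5,4)·0.866^4·0.134^1 = 0.37683
C(5,5)·0.866^5·0.134^0 = 0.48707
Sum = 0.864

0.864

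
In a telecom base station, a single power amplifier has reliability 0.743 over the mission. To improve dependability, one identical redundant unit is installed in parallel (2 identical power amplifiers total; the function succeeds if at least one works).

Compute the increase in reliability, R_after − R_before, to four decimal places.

0.1910

R_before = 0.743
R_after = 1 − (1 − 0.743)^2 = 0.9340
ΔR = 0.9340 − 0.743 = 0.1910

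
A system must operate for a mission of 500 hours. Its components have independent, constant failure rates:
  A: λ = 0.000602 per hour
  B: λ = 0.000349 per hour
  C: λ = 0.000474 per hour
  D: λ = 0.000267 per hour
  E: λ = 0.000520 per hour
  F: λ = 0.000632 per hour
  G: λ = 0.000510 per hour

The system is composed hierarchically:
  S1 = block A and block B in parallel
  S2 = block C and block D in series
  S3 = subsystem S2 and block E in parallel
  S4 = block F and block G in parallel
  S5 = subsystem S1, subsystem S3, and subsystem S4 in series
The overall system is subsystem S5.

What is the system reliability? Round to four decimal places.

R(A) = exp(−0.000602 × 500) = 0.740078
R(B) = exp(−0.000349 × 500) = 0.839877
R(C) = exp(−0.000474 × 500) = 0.788991
R(D) = exp(−0.000267 × 500) = 0.875027
R(E) = exp(−0.000520 × 500) = 0.771052
R(F) = exp(−0.000632 × 500) = 0.729059
R(G) = exp(−0.000510 × 500) = 0.774916
Parallel (A and B): 1 − (1 − 0.740078)(1 − 0.839877) = 0.958381
Series (C and D): 0.788991 × 0.875027 = 0.690388
Parallel ([0.690388] and E): 1 − (1 − 0.690388)(1 − 0.771052) = 0.929115
Parallel (F and G): 1 − (1 − 0.729059)(1 − 0.774916) = 0.939016
Series ([0.958381], [0.929115], and [0.939016]): 0.958381 × 0.929115 × 0.939016 = 0.8361

0.8361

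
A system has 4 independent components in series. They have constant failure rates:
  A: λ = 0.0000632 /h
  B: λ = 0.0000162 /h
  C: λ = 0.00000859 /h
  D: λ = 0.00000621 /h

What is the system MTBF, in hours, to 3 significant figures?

10600

Series of exponential components: λ_sys = Σ λ_i
λ_sys = 0.0000632 + 0.0000162 + 0.00000859 + 0.00000621 = 9.4200e-05 /h
MTBF = 1 / λ_sys = 10600 h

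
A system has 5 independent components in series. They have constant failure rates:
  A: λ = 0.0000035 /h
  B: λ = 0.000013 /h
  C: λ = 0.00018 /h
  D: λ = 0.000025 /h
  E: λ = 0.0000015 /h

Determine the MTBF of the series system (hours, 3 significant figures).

4480

Series of exponential components: λ_sys = Σ λ_i
λ_sys = 0.0000035 + 0.000013 + 0.00018 + 0.000025 + 0.0000015 = 2.2300e-04 /h
MTBF = 1 / λ_sys = 4480 h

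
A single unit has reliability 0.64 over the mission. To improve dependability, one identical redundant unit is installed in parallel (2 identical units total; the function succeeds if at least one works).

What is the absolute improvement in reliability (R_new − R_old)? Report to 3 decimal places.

R_before = 0.64
R_after = 1 − (1 − 0.64)^2 = 0.870
ΔR = 0.870 − 0.64 = 0.230

0.230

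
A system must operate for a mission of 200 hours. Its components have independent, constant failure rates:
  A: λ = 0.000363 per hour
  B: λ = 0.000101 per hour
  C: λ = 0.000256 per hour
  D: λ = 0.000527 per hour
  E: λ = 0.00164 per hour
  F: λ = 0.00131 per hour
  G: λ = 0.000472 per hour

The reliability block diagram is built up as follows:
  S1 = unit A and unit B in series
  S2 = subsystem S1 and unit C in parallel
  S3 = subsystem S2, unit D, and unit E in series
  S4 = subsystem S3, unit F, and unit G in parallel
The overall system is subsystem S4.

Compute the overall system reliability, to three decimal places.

R(A) = exp(−0.000363 × 200) = 0.92997
R(B) = exp(−0.000101 × 200) = 0.98000
R(C) = exp(−0.000256 × 200) = 0.95009
R(D) = exp(−0.000527 × 200) = 0.89996
R(E) = exp(−0.00164 × 200) = 0.72036
R(F) = exp(−0.00131 × 200) = 0.76951
R(G) = exp(−0.000472 × 200) = 0.90992
Series (A and B): 0.92997 × 0.98000 = 0.91137
Parallel ([0.91137] and C): 1 − (1 − 0.91137)(1 − 0.95009) = 0.99558
Series ([0.99558], D, and E): 0.99558 × 0.89996 × 0.72036 = 0.64543
Parallel ([0.64543], F, and G): 1 − (1 − 0.64543)(1 − 0.76951)(1 − 0.90992) = 0.993

0.993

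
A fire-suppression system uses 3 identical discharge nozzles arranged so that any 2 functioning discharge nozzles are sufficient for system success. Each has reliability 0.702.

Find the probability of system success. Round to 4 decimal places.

0.7865

R = Σ_{i=2}^{3} C(3,i) p^i (1−p)^{3−i} with p = 0.702
C(3,2)·0.702^2·0.298^1 = 0.440567
C(3,3)·0.702^3·0.298^0 = 0.345948
Sum = 0.7865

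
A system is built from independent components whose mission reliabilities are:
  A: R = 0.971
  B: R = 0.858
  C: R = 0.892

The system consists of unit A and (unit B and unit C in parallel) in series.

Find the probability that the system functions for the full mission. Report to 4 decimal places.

Parallel (B and C): 1 − (1 − 0.858000)(1 − 0.892000) = 0.984664
Series (A and [0.984664]): 0.971000 × 0.984664 = 0.9561

0.9561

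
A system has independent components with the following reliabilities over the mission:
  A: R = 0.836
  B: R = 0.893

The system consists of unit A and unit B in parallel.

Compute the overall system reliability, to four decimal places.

Parallel (A and B): 1 − (1 − 0.836000)(1 − 0.893000) = 0.9825

0.9825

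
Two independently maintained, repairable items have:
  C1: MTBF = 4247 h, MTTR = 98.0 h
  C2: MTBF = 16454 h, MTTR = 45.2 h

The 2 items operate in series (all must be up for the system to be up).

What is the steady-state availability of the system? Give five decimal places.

0.97477

A(C1) = MTBF/(MTBF+MTTR) = 4247/(4247+98.0) = 0.977445
A(C2) = MTBF/(MTBF+MTTR) = 16454/(16454+45.2) = 0.997260
Series availability: 0.977445 × 0.997260 = 0.97477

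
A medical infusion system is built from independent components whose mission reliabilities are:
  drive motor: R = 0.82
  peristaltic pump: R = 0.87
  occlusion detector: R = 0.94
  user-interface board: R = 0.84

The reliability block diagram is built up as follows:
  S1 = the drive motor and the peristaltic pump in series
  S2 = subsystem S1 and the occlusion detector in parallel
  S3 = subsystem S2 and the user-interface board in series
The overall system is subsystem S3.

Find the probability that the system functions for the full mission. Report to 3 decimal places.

Series (drive motor and peristaltic pump): 0.82000 × 0.87000 = 0.71340
Parallel ([0.71340] and occlusion detector): 1 − (1 − 0.71340)(1 − 0.94000) = 0.98280
Series ([0.98280] and user-interface board): 0.98280 × 0.84000 = 0.826

0.826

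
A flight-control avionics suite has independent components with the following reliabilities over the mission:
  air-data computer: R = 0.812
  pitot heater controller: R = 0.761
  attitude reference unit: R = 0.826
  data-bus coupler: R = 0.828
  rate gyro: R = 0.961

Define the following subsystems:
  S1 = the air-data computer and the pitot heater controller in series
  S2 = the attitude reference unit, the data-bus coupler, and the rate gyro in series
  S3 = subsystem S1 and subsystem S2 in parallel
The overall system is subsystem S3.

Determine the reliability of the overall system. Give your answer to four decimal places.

0.8690

Series (air-data computer and pitot heater controller): 0.812000 × 0.761000 = 0.617932
Series (attitude reference unit, data-bus coupler, and rate gyro): 0.826000 × 0.828000 × 0.961000 = 0.657255
Parallel ([0.617932] and [0.657255]): 1 − (1 − 0.617932)(1 − 0.657255) = 0.8690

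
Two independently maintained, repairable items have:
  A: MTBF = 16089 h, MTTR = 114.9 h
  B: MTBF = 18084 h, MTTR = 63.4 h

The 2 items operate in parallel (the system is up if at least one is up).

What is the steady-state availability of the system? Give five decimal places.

0.99998

A(A) = MTBF/(MTBF+MTTR) = 16089/(16089+114.9) = 0.992909
A(B) = MTBF/(MTBF+MTTR) = 18084/(18084+63.4) = 0.996506
Parallel availability: 1 − (1 − 0.992909)(1 − 0.996506) = 0.99998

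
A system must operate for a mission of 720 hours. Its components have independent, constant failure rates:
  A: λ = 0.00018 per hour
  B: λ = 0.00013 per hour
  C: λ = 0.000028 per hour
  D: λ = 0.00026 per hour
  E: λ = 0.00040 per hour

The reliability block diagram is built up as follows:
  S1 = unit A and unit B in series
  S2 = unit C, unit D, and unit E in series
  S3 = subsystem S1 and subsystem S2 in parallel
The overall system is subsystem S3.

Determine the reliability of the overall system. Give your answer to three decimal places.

R(A) = exp(−0.00018 × 720) = 0.87845
R(B) = exp(−0.00013 × 720) = 0.91065
R(C) = exp(−0.000028 × 720) = 0.98004
R(D) = exp(−0.00026 × 720) = 0.82928
R(E) = exp(−0.00040 × 720) = 0.74976
Series (A and B): 0.87845 × 0.91065 = 0.79996
Series (C, D, and E): 0.98004 × 0.82928 × 0.74976 = 0.60935
Parallel ([0.79996] and [0.60935]): 1 − (1 − 0.79996)(1 − 0.60935) = 0.922

0.922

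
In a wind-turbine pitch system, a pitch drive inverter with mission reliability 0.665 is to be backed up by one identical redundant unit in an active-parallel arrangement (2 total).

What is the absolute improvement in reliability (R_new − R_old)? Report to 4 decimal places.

R_before = 0.665
R_after = 1 − (1 − 0.665)^2 = 0.8878
ΔR = 0.8878 − 0.665 = 0.2228

0.2228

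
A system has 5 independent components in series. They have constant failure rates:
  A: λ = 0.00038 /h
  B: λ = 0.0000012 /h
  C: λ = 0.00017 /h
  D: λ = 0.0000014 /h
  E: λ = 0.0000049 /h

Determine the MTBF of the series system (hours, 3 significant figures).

Series of exponential components: λ_sys = Σ λ_i
λ_sys = 0.00038 + 0.0000012 + 0.00017 + 0.0000014 + 0.0000049 = 5.5750e-04 /h
MTBF = 1 / λ_sys = 1790 h

1790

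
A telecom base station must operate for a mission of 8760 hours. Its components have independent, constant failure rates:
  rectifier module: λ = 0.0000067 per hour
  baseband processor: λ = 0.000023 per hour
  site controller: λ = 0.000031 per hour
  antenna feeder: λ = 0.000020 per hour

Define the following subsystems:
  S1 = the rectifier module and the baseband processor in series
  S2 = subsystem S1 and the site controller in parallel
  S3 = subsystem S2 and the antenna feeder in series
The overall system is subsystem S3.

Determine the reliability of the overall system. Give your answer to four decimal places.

0.7936

R(rectifier module) = exp(−0.0000067 × 8760) = 0.942997
R(baseband processor) = exp(−0.000023 × 8760) = 0.817520
R(site controller) = exp(−0.000031 × 8760) = 0.762190
R(antenna feeder) = exp(−0.000020 × 8760) = 0.839289
Series (rectifier module and baseband processor): 0.942997 × 0.817520 = 0.770919
Parallel ([0.770919] and site controller): 1 − (1 − 0.770919)(1 − 0.762190) = 0.945522
Series ([0.945522] and antenna feeder): 0.945522 × 0.839289 = 0.7936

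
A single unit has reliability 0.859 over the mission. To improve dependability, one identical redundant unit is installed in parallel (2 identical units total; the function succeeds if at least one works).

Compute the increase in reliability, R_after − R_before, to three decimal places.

R_before = 0.859
R_after = 1 − (1 − 0.859)^2 = 0.980
ΔR = 0.980 − 0.859 = 0.121

0.121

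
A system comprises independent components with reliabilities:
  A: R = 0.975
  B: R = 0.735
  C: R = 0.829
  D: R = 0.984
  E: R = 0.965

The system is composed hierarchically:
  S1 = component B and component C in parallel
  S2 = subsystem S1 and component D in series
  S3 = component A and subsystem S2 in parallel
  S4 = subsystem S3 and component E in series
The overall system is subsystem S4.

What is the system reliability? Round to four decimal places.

Parallel (B and C): 1 − (1 − 0.735000)(1 − 0.829000) = 0.954685
Series ([0.954685] and D): 0.954685 × 0.984000 = 0.939410
Parallel (A and [0.939410]): 1 − (1 − 0.975000)(1 − 0.939410) = 0.998485
Series ([0.998485] and E): 0.998485 × 0.965000 = 0.9635

0.9635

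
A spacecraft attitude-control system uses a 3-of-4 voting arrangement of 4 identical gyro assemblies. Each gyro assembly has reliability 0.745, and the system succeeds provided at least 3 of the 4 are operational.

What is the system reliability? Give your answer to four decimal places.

R = Σ_{i=3}^{4} C(4,i) p^i (1−p)^{4−i} with p = 0.745
C(4,3)·0.745^3·0.255^1 = 0.421763
C(4,4)·0.745^4·0.255^0 = 0.308053
Sum = 0.7298

0.7298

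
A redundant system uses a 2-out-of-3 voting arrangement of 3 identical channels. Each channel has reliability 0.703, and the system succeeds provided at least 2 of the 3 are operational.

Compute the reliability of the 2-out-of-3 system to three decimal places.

R = Σ_{i=2}^{3} C(3,i) p^i (1−p)^{3−i} with p = 0.703
C(3,2)·0.703^2·0.297^1 = 0.44034
C(3,3)·0.703^3·0.297^0 = 0.34743
Sum = 0.788

0.788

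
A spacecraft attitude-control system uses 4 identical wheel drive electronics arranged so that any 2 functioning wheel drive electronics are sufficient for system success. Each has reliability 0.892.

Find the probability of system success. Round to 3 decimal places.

0.995

R = Σ_{i=2}^{4} C(4,i) p^i (1−p)^{4−i} with p = 0.892
C(4,2)·0.892^2·0.108^2 = 0.05568
C(4,3)·0.892^3·0.108^1 = 0.30660
C(4,4)·0.892^4·0.108^0 = 0.63308
Sum = 0.995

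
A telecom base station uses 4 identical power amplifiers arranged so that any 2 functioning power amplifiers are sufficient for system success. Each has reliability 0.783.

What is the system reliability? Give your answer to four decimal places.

R = Σ_{i=2}^{4} C(4,i) p^i (1−p)^{4−i} with p = 0.783
C(4,2)·0.783^2·0.217^2 = 0.173218
C(4,3)·0.783^3·0.217^1 = 0.416682
C(4,4)·0.783^4·0.217^0 = 0.375878
Sum = 0.9658

0.9658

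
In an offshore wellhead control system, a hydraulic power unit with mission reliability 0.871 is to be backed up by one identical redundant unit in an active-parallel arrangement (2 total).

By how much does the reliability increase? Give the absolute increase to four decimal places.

R_before = 0.871
R_after = 1 − (1 − 0.871)^2 = 0.9834
ΔR = 0.9834 − 0.871 = 0.1124

0.1124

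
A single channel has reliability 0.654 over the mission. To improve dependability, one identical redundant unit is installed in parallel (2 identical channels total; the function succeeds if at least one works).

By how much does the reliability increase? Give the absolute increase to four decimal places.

R_before = 0.654
R_after = 1 − (1 − 0.654)^2 = 0.8803
ΔR = 0.8803 − 0.654 = 0.2263

0.2263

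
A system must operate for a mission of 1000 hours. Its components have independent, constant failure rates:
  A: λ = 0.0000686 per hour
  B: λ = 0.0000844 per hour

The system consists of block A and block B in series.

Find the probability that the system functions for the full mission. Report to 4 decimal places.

0.8581

R(A) = exp(−0.0000686 × 1000) = 0.933700
R(B) = exp(−0.0000844 × 1000) = 0.919064
Series (A and B): 0.933700 × 0.919064 = 0.8581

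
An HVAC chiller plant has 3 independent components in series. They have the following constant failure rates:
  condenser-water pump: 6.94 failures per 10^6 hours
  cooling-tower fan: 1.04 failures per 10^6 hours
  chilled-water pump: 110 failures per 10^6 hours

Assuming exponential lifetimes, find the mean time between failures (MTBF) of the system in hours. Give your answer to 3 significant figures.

Series of exponential components: λ_sys = Σ λ_i
λ_sys = 0.00000694 + 0.00000104 + 0.000110 = 1.1798e-04 /h
MTBF = 1 / λ_sys = 8480 h

8480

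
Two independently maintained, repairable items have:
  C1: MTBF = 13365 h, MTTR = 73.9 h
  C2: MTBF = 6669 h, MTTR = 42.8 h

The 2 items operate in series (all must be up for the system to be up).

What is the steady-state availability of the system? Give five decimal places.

0.98816

A(C1) = MTBF/(MTBF+MTTR) = 13365/(13365+73.9) = 0.994501
A(C2) = MTBF/(MTBF+MTTR) = 6669/(6669+42.8) = 0.993623
Series availability: 0.994501 × 0.993623 = 0.98816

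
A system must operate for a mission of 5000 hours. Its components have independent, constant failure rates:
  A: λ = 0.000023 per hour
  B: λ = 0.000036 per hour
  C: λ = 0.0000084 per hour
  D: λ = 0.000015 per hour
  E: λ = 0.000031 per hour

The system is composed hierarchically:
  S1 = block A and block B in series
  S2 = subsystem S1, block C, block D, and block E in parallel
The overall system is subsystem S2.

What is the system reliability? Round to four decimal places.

0.9999

R(A) = exp(−0.000023 × 5000) = 0.891366
R(B) = exp(−0.000036 × 5000) = 0.835270
R(C) = exp(−0.0000084 × 5000) = 0.958870
R(D) = exp(−0.000015 × 5000) = 0.927743
R(E) = exp(−0.000031 × 5000) = 0.856415
Series (A and B): 0.891366 × 0.835270 = 0.744531
Parallel ([0.744531], C, D, and E): 1 − (1 − 0.744531)(1 − 0.958870)(1 − 0.927743)(1 − 0.856415) = 0.9999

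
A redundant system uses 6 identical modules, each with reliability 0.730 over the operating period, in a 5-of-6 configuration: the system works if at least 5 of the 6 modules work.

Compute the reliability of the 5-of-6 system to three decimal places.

R = Σ_{i=5}^{6} C(6,i) p^i (1−p)^{6−i} with p = 0.730
C(6,5)·0.730^5·0.270^1 = 0.33584
C(6,6)·0.730^6·0.270^0 = 0.15133
Sum = 0.487

0.487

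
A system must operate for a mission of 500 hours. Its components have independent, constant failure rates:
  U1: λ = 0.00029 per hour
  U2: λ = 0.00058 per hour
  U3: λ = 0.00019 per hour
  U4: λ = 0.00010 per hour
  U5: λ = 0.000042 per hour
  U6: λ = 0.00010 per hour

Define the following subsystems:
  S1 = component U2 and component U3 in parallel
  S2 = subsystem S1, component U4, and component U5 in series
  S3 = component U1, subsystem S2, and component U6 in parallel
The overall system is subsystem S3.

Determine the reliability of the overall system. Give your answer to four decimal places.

0.9994

R(U1) = exp(−0.00029 × 500) = 0.865022
R(U2) = exp(−0.00058 × 500) = 0.748264
R(U3) = exp(−0.00019 × 500) = 0.909373
R(U4) = exp(−0.00010 × 500) = 0.951229
R(U5) = exp(−0.000042 × 500) = 0.979219
R(U6) = exp(−0.00010 × 500) = 0.951229
Parallel (U2 and U3): 1 − (1 − 0.748264)(1 − 0.909373) = 0.977186
Series ([0.977186], U4, and U5): 0.977186 × 0.951229 × 0.979219 = 0.910211
Parallel (U1, [0.910211], and U6): 1 − (1 − 0.865022)(1 − 0.910211)(1 − 0.951229) = 0.9994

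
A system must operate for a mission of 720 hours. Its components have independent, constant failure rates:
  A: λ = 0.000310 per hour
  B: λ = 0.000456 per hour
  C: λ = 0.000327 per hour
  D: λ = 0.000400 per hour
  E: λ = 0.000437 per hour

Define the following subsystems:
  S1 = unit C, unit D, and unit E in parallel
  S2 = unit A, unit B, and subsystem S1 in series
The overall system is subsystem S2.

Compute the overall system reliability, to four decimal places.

0.5679

R(A) = exp(−0.000310 × 720) = 0.799955
R(B) = exp(−0.000456 × 720) = 0.720133
R(C) = exp(−0.000327 × 720) = 0.790223
R(D) = exp(−0.000400 × 720) = 0.749762
R(E) = exp(−0.000437 × 720) = 0.730052
Parallel (C, D, and E): 1 − (1 − 0.790223)(1 − 0.749762)(1 − 0.730052) = 0.985829
Series (A, B, and [0.985829]): 0.799955 × 0.720133 × 0.985829 = 0.5679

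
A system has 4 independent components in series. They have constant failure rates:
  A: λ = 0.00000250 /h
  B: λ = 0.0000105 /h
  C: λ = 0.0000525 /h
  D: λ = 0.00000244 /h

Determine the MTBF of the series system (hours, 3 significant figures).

Series of exponential components: λ_sys = Σ λ_i
λ_sys = 0.00000250 + 0.0000105 + 0.0000525 + 0.00000244 = 6.7940e-05 /h
MTBF = 1 / λ_sys = 14700 h

14700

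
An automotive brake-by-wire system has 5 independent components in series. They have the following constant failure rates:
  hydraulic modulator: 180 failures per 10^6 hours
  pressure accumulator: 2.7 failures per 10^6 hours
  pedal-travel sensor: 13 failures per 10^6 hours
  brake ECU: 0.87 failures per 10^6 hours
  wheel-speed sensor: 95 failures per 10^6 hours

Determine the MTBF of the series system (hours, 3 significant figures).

Series of exponential components: λ_sys = Σ λ_i
λ_sys = 0.00018 + 0.0000027 + 0.000013 + 0.00000087 + 0.000095 = 2.9157e-04 /h
MTBF = 1 / λ_sys = 3430 h

3430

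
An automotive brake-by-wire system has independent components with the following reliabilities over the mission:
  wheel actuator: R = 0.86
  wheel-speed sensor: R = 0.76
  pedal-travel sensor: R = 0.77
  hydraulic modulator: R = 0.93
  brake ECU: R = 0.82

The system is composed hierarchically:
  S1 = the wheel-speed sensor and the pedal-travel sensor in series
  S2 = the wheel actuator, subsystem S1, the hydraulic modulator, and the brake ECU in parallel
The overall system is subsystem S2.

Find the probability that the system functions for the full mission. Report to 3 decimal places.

0.999

Series (wheel-speed sensor and pedal-travel sensor): 0.76000 × 0.77000 = 0.58520
Parallel (wheel actuator, [0.58520], hydraulic modulator, and brake ECU): 1 − (1 − 0.86000)(1 − 0.58520)(1 − 0.93000)(1 − 0.82000) = 0.999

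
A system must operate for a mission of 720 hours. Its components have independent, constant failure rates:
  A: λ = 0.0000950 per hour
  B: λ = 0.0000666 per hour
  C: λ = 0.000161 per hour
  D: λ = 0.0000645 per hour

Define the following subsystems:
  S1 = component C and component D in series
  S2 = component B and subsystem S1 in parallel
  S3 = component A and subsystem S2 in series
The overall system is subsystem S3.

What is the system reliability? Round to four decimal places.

R(A) = exp(−0.0000950 × 720) = 0.933887
R(B) = exp(−0.0000666 × 720) = 0.953180
R(C) = exp(−0.000161 × 720) = 0.890546
R(D) = exp(−0.0000645 × 720) = 0.954622
Series (C and D): 0.890546 × 0.954622 = 0.850135
Parallel (B and [0.850135]): 1 − (1 − 0.953180)(1 − 0.850135) = 0.992983
Series (A and [0.992983]): 0.933887 × 0.992983 = 0.9273

0.9273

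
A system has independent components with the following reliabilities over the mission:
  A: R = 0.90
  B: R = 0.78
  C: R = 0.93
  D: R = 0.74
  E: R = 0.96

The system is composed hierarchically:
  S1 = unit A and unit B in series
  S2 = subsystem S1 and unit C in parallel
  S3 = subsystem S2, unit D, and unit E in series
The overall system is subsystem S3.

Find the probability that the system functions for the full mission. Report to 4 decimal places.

0.6956

Series (A and B): 0.900000 × 0.780000 = 0.702000
Parallel ([0.702000] and C): 1 − (1 − 0.702000)(1 − 0.930000) = 0.979140
Series ([0.979140], D, and E): 0.979140 × 0.740000 × 0.960000 = 0.6956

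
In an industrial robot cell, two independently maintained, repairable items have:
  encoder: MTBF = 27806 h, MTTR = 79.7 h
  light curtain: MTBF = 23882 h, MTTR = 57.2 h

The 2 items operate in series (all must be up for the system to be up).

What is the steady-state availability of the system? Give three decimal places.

A(encoder) = MTBF/(MTBF+MTTR) = 27806/(27806+79.7) = 0.997142
A(light curtain) = MTBF/(MTBF+MTTR) = 23882/(23882+57.2) = 0.997611
Series availability: 0.997142 × 0.997611 = 0.995

0.995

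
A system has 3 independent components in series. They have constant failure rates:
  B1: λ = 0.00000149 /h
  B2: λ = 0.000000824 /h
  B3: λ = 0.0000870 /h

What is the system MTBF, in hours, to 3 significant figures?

11200

Series of exponential components: λ_sys = Σ λ_i
λ_sys = 0.00000149 + 0.000000824 + 0.0000870 = 8.9314e-05 /h
MTBF = 1 / λ_sys = 11200 h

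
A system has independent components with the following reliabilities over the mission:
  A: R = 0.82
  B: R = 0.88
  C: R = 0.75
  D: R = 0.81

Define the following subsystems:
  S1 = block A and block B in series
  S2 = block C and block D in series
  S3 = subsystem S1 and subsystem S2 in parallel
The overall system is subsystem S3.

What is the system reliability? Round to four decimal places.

Series (A and B): 0.820000 × 0.880000 = 0.721600
Series (C and D): 0.750000 × 0.810000 = 0.607500
Parallel ([0.721600] and [0.607500]): 1 − (1 − 0.721600)(1 − 0.607500) = 0.8907

0.8907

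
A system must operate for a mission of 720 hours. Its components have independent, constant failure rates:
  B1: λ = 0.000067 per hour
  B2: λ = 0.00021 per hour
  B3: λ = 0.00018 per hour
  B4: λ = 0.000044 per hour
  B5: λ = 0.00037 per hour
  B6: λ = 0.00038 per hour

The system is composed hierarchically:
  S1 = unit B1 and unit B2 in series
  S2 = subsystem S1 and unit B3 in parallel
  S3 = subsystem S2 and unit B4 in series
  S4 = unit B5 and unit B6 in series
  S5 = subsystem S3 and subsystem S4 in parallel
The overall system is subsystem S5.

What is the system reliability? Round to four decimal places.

0.9781

R(B1) = exp(−0.000067 × 720) = 0.952905
R(B2) = exp(−0.00021 × 720) = 0.859676
R(B3) = exp(−0.00018 × 720) = 0.878447
R(B4) = exp(−0.000044 × 720) = 0.968817
R(B5) = exp(−0.00037 × 720) = 0.766133
R(B6) = exp(−0.00038 × 720) = 0.760636
Series (B1 and B2): 0.952905 × 0.859676 = 0.819190
Parallel ([0.819190] and B3): 1 − (1 − 0.819190)(1 − 0.878447) = 0.978022
Series ([0.978022] and B4): 0.978022 × 0.968817 = 0.947524
Series (B5 and B6): 0.766133 × 0.760636 = 0.582748
Parallel ([0.947524] and [0.582748]): 1 − (1 − 0.947524)(1 − 0.582748) = 0.9781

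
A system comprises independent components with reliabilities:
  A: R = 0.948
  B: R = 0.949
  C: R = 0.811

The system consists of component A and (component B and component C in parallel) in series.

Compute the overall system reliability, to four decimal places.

0.9389

Parallel (B and C): 1 − (1 − 0.949000)(1 − 0.811000) = 0.990361
Series (A and [0.990361]): 0.948000 × 0.990361 = 0.9389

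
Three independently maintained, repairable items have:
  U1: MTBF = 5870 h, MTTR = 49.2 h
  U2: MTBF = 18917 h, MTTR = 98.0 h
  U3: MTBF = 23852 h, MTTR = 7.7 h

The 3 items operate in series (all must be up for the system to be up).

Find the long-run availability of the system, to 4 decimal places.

0.9863

A(U1) = MTBF/(MTBF+MTTR) = 5870/(5870+49.2) = 0.991688
A(U2) = MTBF/(MTBF+MTTR) = 18917/(18917+98.0) = 0.994846
A(U3) = MTBF/(MTBF+MTTR) = 23852/(23852+7.7) = 0.999677
Series availability: 0.991688 × 0.994846 × 0.999677 = 0.9863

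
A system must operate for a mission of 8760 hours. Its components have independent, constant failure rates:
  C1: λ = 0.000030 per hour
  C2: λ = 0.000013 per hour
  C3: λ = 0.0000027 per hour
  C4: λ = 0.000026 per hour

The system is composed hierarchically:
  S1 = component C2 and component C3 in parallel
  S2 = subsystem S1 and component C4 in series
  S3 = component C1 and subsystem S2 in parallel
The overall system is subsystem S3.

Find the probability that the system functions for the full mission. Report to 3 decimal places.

R(C1) = exp(−0.000030 × 8760) = 0.76890
R(C2) = exp(−0.000013 × 8760) = 0.89237
R(C3) = exp(−0.0000027 × 8760) = 0.97663
R(C4) = exp(−0.000026 × 8760) = 0.79632
Parallel (C2 and C3): 1 − (1 − 0.89237)(1 − 0.97663) = 0.99748
Series ([0.99748] and C4): 0.99748 × 0.79632 = 0.79431
Parallel (C1 and [0.79431]): 1 − (1 − 0.76890)(1 − 0.79431) = 0.952

0.952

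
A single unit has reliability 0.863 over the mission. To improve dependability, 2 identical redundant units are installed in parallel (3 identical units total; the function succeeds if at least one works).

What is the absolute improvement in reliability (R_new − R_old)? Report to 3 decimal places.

R_before = 0.863
R_after = 1 − (1 − 0.863)^3 = 0.997
ΔR = 0.997 − 0.863 = 0.134

0.134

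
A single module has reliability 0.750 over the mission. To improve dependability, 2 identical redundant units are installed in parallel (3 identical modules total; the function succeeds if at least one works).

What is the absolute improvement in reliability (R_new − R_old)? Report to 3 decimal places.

0.234

R_before = 0.750
R_after = 1 − (1 − 0.750)^3 = 0.984
ΔR = 0.984 − 0.750 = 0.234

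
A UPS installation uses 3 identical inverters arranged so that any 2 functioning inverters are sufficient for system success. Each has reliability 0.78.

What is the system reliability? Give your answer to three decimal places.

0.876

R = Σ_{i=2}^{3} C(3,i) p^i (1−p)^{3−i} with p = 0.78
C(3,2)·0.78^2·0.22^1 = 0.40154
C(3,3)·0.78^3·0.22^0 = 0.47455
Sum = 0.876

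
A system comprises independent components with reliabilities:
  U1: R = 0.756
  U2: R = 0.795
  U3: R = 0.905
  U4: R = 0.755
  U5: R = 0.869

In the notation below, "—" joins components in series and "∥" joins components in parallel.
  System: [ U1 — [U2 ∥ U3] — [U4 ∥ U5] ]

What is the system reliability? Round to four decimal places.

0.7175

Parallel (U2 and U3): 1 − (1 − 0.795000)(1 − 0.905000) = 0.980525
Parallel (U4 and U5): 1 − (1 − 0.755000)(1 − 0.869000) = 0.967905
Series (U1, [0.980525], and [0.967905]): 0.756000 × 0.980525 × 0.967905 = 0.7175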